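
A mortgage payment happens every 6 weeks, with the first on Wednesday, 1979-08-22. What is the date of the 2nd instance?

1979-10-03

The 2nd occurrence is 1 interval after the first: 1 × 42 = 42 days after 1979-08-22.
August has 31 days — 9 days to the end of August leaves 33.
September has 30 days (3 left).
3 days into October → 1979-10-03.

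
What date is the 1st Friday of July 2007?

2007-07-06

July 2007 begins on a Sunday, so the first Friday is July 6 (5 days later).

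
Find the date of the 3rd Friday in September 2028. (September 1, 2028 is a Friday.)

September 2028 begins on a Friday, so the first Friday is September 1.
The 3rd Friday is 2 weeks later: 1 + 14 = 15.

September 15, 2028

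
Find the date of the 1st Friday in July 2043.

The first Friday of July 2043 is July 3.

July 3, 2043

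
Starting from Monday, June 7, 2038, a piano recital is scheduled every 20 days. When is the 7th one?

The 7th occurrence is 6 intervals after the first: 6 × 20 = 120 days after June 7, 2038.
June has 30 days — 23 days to the end of June leaves 97.
July has 31 days (66 left).
August has 31 days (35 left).
September has 30 days (5 left).
5 days into October → October 5, 2038.

October 5, 2038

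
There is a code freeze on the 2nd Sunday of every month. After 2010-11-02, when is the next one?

November 2010 starts on a Monday; its first Sunday is the 7th, so the 2nd Sunday is the 14th — 2010-11-14.
2010-11-14 is after 2010-11-02, so that is the next one.

2010-11-14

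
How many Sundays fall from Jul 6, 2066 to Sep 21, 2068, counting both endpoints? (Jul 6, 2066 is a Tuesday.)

Jul 6, 2066 is a Tuesday; the first Sunday on or after it is Jul 11, 2066 (5 days later).
From Jul 11, 2066 to Sep 21, 2068: 173 + 365 + 265 = 803 days (rest of 2066, 2067, to Sep 21, 2068 in 2068).
803 ÷ 7 = 114 full weeks with remainder 5, so 114 more Sundays after the first → 115.

115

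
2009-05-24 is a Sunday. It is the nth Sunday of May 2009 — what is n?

4th

Day 24 falls in week ⌈24/7⌉ of the month.
Days 1–7 hold the 1st Sunday, 8–14 the 2nd, 15–21 the 3rd, 22–28 the 4th, 29–31 the 5th.
24 is in the range for the 4th.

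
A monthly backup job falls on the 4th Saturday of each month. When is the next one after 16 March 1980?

22 March 1980

March 1980 starts on a Saturday; its first Saturday is the 1st, so the 4th Saturday is the 22nd — 22 March 1980.
22 March 1980 is after 16 March 1980, so that is the next one.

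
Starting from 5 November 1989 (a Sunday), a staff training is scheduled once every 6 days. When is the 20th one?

The 20th occurrence is 19 intervals after the first: 19 × 6 = 114 days after 5 November 1989.
November has 30 days — 25 days to the end of November leaves 89.
December has 31 days (58 left).
January has 31 days (27 left).
27 days into February → 27 February 1990.

27 February 1990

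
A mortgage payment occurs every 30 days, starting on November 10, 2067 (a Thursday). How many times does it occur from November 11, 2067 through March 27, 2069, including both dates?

Occurrences land 30·i days after November 10, 2067 for i = 0, 1, 2, …
November 11, 2067 is 1 day after the start; 1 ÷ 30 = 0 remainder 1; since the remainder is 1, round up to i = 1. First occurrence in the window: #2 on December 10, 2067 (1×30 = 30 days in).
March 27, 2069 is 503 days after the start; 503 ÷ 30 = 16 remainder 23. Last occurrence in the window: #17 on March 4, 2069.
Occurrences #2 through #17: 16 in total.

16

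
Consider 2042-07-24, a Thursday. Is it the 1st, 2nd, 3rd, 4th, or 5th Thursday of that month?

Day 24 falls in week ⌈24/7⌉ of the month.
Days 1–7 hold the 1st Thursday, 8–14 the 2nd, 15–21 the 3rd, 22–28 the 4th, 29–31 the 5th.
24 is in the range for the 4th.

4th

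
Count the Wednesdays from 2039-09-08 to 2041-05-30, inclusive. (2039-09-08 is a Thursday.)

2039-09-08 is a Thursday; the first Wednesday on or after it is 2039-09-14 (6 days later).
From 2039-09-14 to 2041-05-30: 108 + 366 + 150 = 624 days (rest of 2039, 2040, to 2041-05-30 in 2041).
624 ÷ 7 = 89 full weeks with remainder 1, so 89 more Wednesdays after the first → 90.

90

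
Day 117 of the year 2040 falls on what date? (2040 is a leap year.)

Jan has 31 days (117 − 31 = 86 remain).
Feb has 29 days (86 − 29 = 57 remain).
Mar has 31 days (57 − 31 = 26 remain).
26 into Apr → Apr 26.

Apr 26, 2040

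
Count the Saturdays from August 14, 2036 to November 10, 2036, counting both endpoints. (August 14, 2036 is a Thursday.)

13

August 14, 2036 is a Thursday; the first Saturday on or after it is August 16, 2036 (2 days later).
From August 16, 2036 to November 10, 2036: 15 + 30 + 31 + 10 = 86 days (rest of August, September, October, November).
86 ÷ 7 = 12 full weeks with remainder 2, so 12 more Saturdays after the first → 13.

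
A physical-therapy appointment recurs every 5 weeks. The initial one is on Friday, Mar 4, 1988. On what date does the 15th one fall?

Jul 7, 1989

The 15th occurrence is 14 intervals after the first: 14 × 35 = 490 days after Mar 4, 1988.
Mar has 31 days — 27 days to the end of Mar leaves 463.
From end of Mar to end of 1988 is 275 days (188 left).
Jan has 31 days (157 left).
Feb has 28 days (129 left).
Mar has 31 days (98 left).
Apr has 30 days (68 left).
May has 31 days (37 left).
Jun has 30 days (7 left).
7 days into Jul → Jul 7, 1989.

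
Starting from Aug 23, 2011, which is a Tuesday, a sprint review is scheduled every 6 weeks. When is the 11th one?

Oct 16, 2012

The 11th occurrence is 10 intervals after the first: 10 × 42 = 420 days after Aug 23, 2011.
Aug has 31 days — 8 days to the end of Aug leaves 412.
From end of Aug to end of 2011 is 122 days (290 left).
Jan has 31 days (259 left).
Feb has 29 days (230 left).
Mar has 31 days (199 left).
Apr has 30 days (169 left).
May has 31 days (138 left).
Jun has 30 days (108 left).
Jul has 31 days (77 left).
Aug has 31 days (46 left).
Sep has 30 days (16 left).
16 days into Oct → Oct 16, 2012.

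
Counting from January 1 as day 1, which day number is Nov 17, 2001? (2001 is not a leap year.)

Days in months before Nov: 31 + 28 + 31 + 30 + 31 + 30 + 31 + 31 + 30 + 31 = 304.
Plus 17 days into Nov → day 321.

321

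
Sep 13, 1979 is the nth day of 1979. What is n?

Days in months before Sep: 31 + 28 + 31 + 30 + 31 + 30 + 31 + 31 = 243.
Plus 13 days into Sep → day 256.

256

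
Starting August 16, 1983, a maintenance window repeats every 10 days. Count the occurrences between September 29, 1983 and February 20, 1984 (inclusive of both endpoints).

14

Occurrences land 10·i days after August 16, 1983 for i = 0, 1, 2, …
September 29, 1983 is 44 days after the start; 44 ÷ 10 = 4 remainder 4; since the remainder is 4, round up to i = 5. First occurrence in the window: #6 on October 5, 1983 (5×10 = 50 days in).
February 20, 1984 is 188 days after the start; 188 ÷ 10 = 18 remainder 8. Last occurrence in the window: #19 on February 12, 1984.
Occurrences #6 through #19: 14 in total.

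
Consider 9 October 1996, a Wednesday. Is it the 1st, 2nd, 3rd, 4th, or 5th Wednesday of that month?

Day 9 falls in week ⌈9/7⌉ of the month.
Days 1–7 hold the 1st Wednesday, 8–14 the 2nd, 15–21 the 3rd, 22–28 the 4th, 29–31 the 5th.
9 is in the range for the 2nd.

2nd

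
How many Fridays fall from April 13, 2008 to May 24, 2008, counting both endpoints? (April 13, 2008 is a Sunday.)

April 13, 2008 is a Sunday; the first Friday on or after it is April 18, 2008 (5 days later).
From April 18, 2008 to May 24, 2008: 12 + 24 = 36 days (rest of April, May).
36 ÷ 7 = 5 full weeks with remainder 1, so 5 more Fridays after the first → 6.

6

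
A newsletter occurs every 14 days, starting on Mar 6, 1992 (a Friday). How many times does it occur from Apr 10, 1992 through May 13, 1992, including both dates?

2

Occurrences land 14·i days after Mar 6, 1992 for i = 0, 1, 2, …
Apr 10, 1992 is 35 days after the start; 35 ÷ 14 = 2 remainder 7; since the remainder is 7, round up to i = 3. First occurrence in the window: #4 on Apr 17, 1992 (3×14 = 42 days in).
May 13, 1992 is 68 days after the start; 68 ÷ 14 = 4 remainder 12. Last occurrence in the window: #5 on May 1, 1992.
Occurrences #4 through #5: 2 in total.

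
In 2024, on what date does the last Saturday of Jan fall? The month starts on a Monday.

Jan 2024 begins on a Monday, so the first Saturday is Jan 6 (5 days later).
Jan 2024 has 31 days. Adding weeks: 6, 13, 20, 27 — the last one ≤ 31 is the 27th.

Jan 27, 2024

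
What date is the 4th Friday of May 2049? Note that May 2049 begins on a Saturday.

May 2049 begins on a Saturday, so the first Friday is May 7 (6 days later).
The 4th Friday is 3 weeks later: 7 + 21 = 28.

28 May 2049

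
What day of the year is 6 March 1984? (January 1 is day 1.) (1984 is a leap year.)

Days in months before March: 31 + 29 = 60.
Plus 6 days into March → day 66.

66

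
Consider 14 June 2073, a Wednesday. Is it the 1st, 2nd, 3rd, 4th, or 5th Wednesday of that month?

Day 14 falls in week ⌈14/7⌉ of the month.
Days 1–7 hold the 1st Wednesday, 8–14 the 2nd, 15–21 the 3rd, 22–28 the 4th, 29–31 the 5th.
14 is in the range for the 2nd.

2nd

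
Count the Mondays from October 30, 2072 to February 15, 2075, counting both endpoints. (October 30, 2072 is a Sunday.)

October 30, 2072 is a Sunday; the first Monday on or after it is October 31, 2072 (1 day later).
From October 31, 2072 to February 15, 2075: 61 + 365 + 365 + 46 = 837 days (rest of 2072, 2073, 2074, to February 15, 2075 in 2075).
837 ÷ 7 = 119 full weeks with remainder 4, so 119 more Mondays after the first → 120.

120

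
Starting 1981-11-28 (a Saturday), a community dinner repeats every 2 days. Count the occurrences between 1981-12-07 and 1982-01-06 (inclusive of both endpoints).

15

Occurrences land 2·i days after 1981-11-28 for i = 0, 1, 2, …
1981-12-07 is 9 days after the start; 9 ÷ 2 = 4 remainder 1; since the remainder is 1, round up to i = 5. First occurrence in the window: #6 on 1981-12-08 (5×2 = 10 days in).
1982-01-06 is 39 days after the start; 39 ÷ 2 = 19 remainder 1. Last occurrence in the window: #20 on 1982-01-05.
Occurrences #6 through #20: 15 in total.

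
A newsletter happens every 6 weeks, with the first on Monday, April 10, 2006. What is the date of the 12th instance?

July 16, 2007

The 12th occurrence is 11 intervals after the first: 11 × 42 = 462 days after April 10, 2006.
April has 30 days — 20 days to the end of April leaves 442.
From end of April to end of 2006 is 245 days (197 left).
January has 31 days (166 left).
February has 28 days (138 left).
March has 31 days (107 left).
April has 30 days (77 left).
May has 31 days (46 left).
June has 30 days (16 left).
16 days into July → July 16, 2007.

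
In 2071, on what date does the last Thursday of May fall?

The first Thursday of May 2071 is May 7.
May 2071 has 31 days. Adding weeks: 7, 14, 21, 28 — the last one ≤ 31 is the 28th.

May 28, 2071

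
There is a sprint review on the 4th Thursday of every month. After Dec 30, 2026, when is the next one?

Dec 2026 starts on a Tuesday; its first Thursday is the 3rd, so the 4th Thursday is the 24th — Dec 24, 2026.
That is not after Dec 30, 2026, so look at Jan 2027.
Jan 2027 starts on a Friday; its first Thursday is the 7th, so the 4th Thursday is the 28th — Jan 28, 2027.

Jan 28, 2027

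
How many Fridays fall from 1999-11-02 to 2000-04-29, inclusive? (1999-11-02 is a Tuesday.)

26

1999-11-02 is a Tuesday; the first Friday on or after it is 1999-11-05 (3 days later).
From 1999-11-05 to 2000-04-29: 25 + 31 + 31 + 29 + 31 + 29 = 176 days (rest of November, December, January, February, March, April).
176 ÷ 7 = 25 full weeks with remainder 1, so 25 more Fridays after the first → 26.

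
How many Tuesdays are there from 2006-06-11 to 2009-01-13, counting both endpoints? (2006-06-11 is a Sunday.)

136

2006-06-11 is a Sunday; the first Tuesday on or after it is 2006-06-13 (2 days later).
From 2006-06-13 to 2009-01-13: 201 + 365 + 366 + 13 = 945 days (rest of 2006, 2007, 2008, to 2009-01-13 in 2009).
945 ÷ 7 = 135 full weeks with remainder 0, so 135 more Tuesdays after the first → 136.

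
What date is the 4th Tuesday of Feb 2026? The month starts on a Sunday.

Feb 2026 begins on a Sunday, so the first Tuesday is Feb 3 (2 days later).
The 4th Tuesday is 3 weeks later: 3 + 21 = 24.

Feb 24, 2026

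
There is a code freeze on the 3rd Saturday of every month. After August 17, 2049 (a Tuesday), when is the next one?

August 21, 2049

August 2049 starts on a Sunday; its first Saturday is the 7th, so the 3rd Saturday is the 21st — August 21, 2049.
August 21, 2049 is after August 17, 2049, so that is the next one.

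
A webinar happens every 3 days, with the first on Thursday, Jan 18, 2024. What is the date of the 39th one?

The 39th occurrence is 38 intervals after the first: 38 × 3 = 114 days after Jan 18, 2024.
Jan has 31 days — 13 days to the end of Jan leaves 101.
Feb has 29 days (72 left).
Mar has 31 days (41 left).
Apr has 30 days (11 left).
11 days into May → May 11, 2024.

May 11, 2024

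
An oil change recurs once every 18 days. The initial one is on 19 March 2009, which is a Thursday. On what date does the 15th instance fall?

26 November 2009

The 15th occurrence is 14 intervals after the first: 14 × 18 = 252 days after 19 March 2009.
March has 31 days — 12 days to the end of March leaves 240.
April has 30 days (210 left).
May has 31 days (179 left).
June has 30 days (149 left).
July has 31 days (118 left).
August has 31 days (87 left).
September has 30 days (57 left).
October has 31 days (26 left).
26 days into November → 26 November 2009.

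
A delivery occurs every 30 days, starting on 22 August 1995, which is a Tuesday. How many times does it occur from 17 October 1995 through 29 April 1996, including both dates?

Occurrences land 30·i days after 22 August 1995 for i = 0, 1, 2, …
17 October 1995 is 56 days after the start; 56 ÷ 30 = 1 remainder 26; since the remainder is 26, round up to i = 2. First occurrence in the window: #3 on 21 October 1995 (2×30 = 60 days in).
29 April 1996 is 251 days after the start; 251 ÷ 30 = 8 remainder 11. Last occurrence in the window: #9 on 18 April 1996.
Occurrences #3 through #9: 7 in total.

7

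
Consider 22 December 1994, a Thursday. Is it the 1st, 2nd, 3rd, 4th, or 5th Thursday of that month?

Day 22 falls in week ⌈22/7⌉ of the month.
Days 1–7 hold the 1st Thursday, 8–14 the 2nd, 15–21 the 3rd, 22–28 the 4th, 29–31 the 5th.
22 is in the range for the 4th.

4th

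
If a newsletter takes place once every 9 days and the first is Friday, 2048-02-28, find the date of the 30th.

2048-11-15

The 30th occurrence is 29 intervals after the first: 29 × 9 = 261 days after 2048-02-28.
February has 29 days — 1 day to the end of February leaves 260.
March has 31 days (229 left).
April has 30 days (199 left).
May has 31 days (168 left).
June has 30 days (138 left).
July has 31 days (107 left).
August has 31 days (76 left).
September has 30 days (46 left).
October has 31 days (15 left).
15 days into November → 2048-11-15.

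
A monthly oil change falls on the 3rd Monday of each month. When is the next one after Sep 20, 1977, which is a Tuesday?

Sep 1977 starts on a Thursday; its first Monday is the 5th, so the 3rd Monday is the 19th — Sep 19, 1977.
That is not after Sep 20, 1977, so look at Oct 1977.
Oct 1977 starts on a Saturday; its first Monday is the 3rd, so the 3rd Monday is the 17th — Oct 17, 1977.

Oct 17, 1977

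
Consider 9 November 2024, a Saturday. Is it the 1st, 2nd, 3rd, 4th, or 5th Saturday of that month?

Day 9 falls in week ⌈9/7⌉ of the month.
Days 1–7 hold the 1st Saturday, 8–14 the 2nd, 15–21 the 3rd, 22–28 the 4th, 29–31 the 5th.
9 is in the range for the 2nd.

2nd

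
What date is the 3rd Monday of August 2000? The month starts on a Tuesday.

August 2000 begins on a Tuesday, so the first Monday is August 7 (6 days later).
The 3rd Monday is 2 weeks later: 7 + 14 = 21.

21 August 2000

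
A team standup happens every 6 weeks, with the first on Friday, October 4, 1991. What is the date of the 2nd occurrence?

November 15, 1991

The 2nd occurrence is 1 interval after the first: 1 × 42 = 42 days after October 4, 1991.
October has 31 days — 27 days to the end of October leaves 15.
15 days into November → November 15, 1991.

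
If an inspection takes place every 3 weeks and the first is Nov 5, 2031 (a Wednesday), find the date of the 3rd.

Dec 17, 2031

The 3rd occurrence is 2 intervals after the first: 2 × 21 = 42 days after Nov 5, 2031.
Nov has 30 days — 25 days to the end of Nov leaves 17.
17 days into Dec → Dec 17, 2031.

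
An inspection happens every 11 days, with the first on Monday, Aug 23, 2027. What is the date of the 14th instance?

Jan 13, 2028

The 14th occurrence is 13 intervals after the first: 13 × 11 = 143 days after Aug 23, 2027.
Aug has 31 days — 8 days to the end of Aug leaves 135.
Sep has 30 days (105 left).
Oct has 31 days (74 left).
Nov has 30 days (44 left).
Dec has 31 days (13 left).
13 days into Jan → Jan 13, 2028.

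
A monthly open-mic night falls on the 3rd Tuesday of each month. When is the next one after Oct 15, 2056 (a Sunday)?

Oct 17, 2056

Oct 2056 starts on a Sunday; its first Tuesday is the 3rd, so the 3rd Tuesday is the 17th — Oct 17, 2056.
Oct 17, 2056 is after Oct 15, 2056, so that is the next one.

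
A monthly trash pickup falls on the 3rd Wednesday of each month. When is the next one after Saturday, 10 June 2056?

June 2056 starts on a Thursday; its first Wednesday is the 7th, so the 3rd Wednesday is the 21st — 21 June 2056.
21 June 2056 is after 10 June 2056, so that is the next one.

21 June 2056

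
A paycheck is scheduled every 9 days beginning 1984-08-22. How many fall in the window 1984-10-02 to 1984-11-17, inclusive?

5

Occurrences land 9·i days after 1984-08-22 for i = 0, 1, 2, …
1984-10-02 is 41 days after the start; 41 ÷ 9 = 4 remainder 5; since the remainder is 5, round up to i = 5. First occurrence in the window: #6 on 1984-10-06 (5×9 = 45 days in).
1984-11-17 is 87 days after the start; 87 ÷ 9 = 9 remainder 6. Last occurrence in the window: #10 on 1984-11-11.
Occurrences #6 through #10: 5 in total.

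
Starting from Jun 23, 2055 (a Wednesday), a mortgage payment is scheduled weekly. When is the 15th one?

Sep 29, 2055

The 15th occurrence is 14 intervals after the first: 14 × 7 = 98 days after Jun 23, 2055.
Jun has 30 days — 7 days to the end of Jun leaves 91.
Jul has 31 days (60 left).
Aug has 31 days (29 left).
29 days into Sep → Sep 29, 2055.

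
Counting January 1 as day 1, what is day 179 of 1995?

1995-06-28

January has 31 days (179 − 31 = 148 remain).
February has 28 days (148 − 28 = 120 remain).
March has 31 days (120 − 31 = 89 remain).
April has 30 days (89 − 30 = 59 remain).
May has 31 days (59 − 31 = 28 remain).
28 into June → June 28.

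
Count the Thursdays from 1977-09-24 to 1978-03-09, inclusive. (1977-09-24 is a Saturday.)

24

1977-09-24 is a Saturday; the first Thursday on or after it is 1977-09-29 (5 days later).
From 1977-09-29 to 1978-03-09: 1 + 31 + 30 + 31 + 31 + 28 + 9 = 161 days (rest of September, October, November, December, January, February, March).
161 ÷ 7 = 23 full weeks with remainder 0, so 23 more Thursdays after the first → 24.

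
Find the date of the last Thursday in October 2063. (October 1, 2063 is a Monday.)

October 2063 begins on a Monday, so the first Thursday is October 4 (3 days later).
October 2063 has 31 days. Adding weeks: 4, 11, 18, 25 — the last one ≤ 31 is the 25th.

2063-10-25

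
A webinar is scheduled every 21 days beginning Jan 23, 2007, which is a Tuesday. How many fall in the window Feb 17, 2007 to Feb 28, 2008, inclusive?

Occurrences land 21·i days after Jan 23, 2007 for i = 0, 1, 2, …
Feb 17, 2007 is 25 days after the start; 25 ÷ 21 = 1 remainder 4; since the remainder is 4, round up to i = 2. First occurrence in the window: #3 on Mar 6, 2007 (2×21 = 42 days in).
Feb 28, 2008 is 401 days after the start; 401 ÷ 21 = 19 remainder 2. Last occurrence in the window: #20 on Feb 26, 2008.
Occurrences #3 through #20: 18 in total.

18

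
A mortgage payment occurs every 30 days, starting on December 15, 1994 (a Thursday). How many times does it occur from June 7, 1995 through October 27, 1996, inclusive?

17

Occurrences land 30·i days after December 15, 1994 for i = 0, 1, 2, …
June 7, 1995 is 174 days after the start; 174 ÷ 30 = 5 remainder 24; since the remainder is 24, round up to i = 6. First occurrence in the window: #7 on June 13, 1995 (6×30 = 180 days in).
October 27, 1996 is 682 days after the start; 682 ÷ 30 = 22 remainder 22. Last occurrence in the window: #23 on October 5, 1996.
Occurrences #7 through #23: 17 in total.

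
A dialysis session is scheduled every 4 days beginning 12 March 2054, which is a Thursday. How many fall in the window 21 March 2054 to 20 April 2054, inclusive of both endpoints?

7

Occurrences land 4·i days after 12 March 2054 for i = 0, 1, 2, …
21 March 2054 is 9 days after the start; 9 ÷ 4 = 2 remainder 1; since the remainder is 1, round up to i = 3. First occurrence in the window: #4 on 24 March 2054 (3×4 = 12 days in).
20 April 2054 is 39 days after the start; 39 ÷ 4 = 9 remainder 3. Last occurrence in the window: #10 on 17 April 2054.
Occurrences #4 through #10: 7 in total.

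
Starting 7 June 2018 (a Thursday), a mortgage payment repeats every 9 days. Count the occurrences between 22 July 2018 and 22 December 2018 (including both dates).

Occurrences land 9·i days after 7 June 2018 for i = 0, 1, 2, …
22 July 2018 is 45 days after the start; 45 ÷ 9 = 5 remainder 0. First occurrence in the window: #6 on 22 July 2018 (5×9 = 45 days in).
22 December 2018 is 198 days after the start; 198 ÷ 9 = 22 remainder 0. Last occurrence in the window: #23 on 22 December 2018.
Occurrences #6 through #23: 18 in total.

18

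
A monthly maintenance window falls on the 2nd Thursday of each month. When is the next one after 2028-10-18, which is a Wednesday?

2028-11-09

October 2028 starts on a Sunday; its first Thursday is the 5th, so the 2nd Thursday is the 12th — 2028-10-12.
That is not after 2028-10-18, so look at November 2028.
November 2028 starts on a Wednesday; its first Thursday is the 2nd, so the 2nd Thursday is the 9th — 2028-11-09.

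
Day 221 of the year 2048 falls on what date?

January has 31 days (221 − 31 = 190 remain).
February has 29 days (190 − 29 = 161 remain).
March has 31 days (161 − 31 = 130 remain).
April has 30 days (130 − 30 = 100 remain).
May has 31 days (100 − 31 = 69 remain).
June has 30 days (69 − 30 = 39 remain).
July has 31 days (39 − 31 = 8 remain).
8 into August → August 8.

8 August 2048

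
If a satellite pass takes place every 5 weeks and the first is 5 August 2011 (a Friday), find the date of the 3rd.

14 October 2011

The 3rd occurrence is 2 intervals after the first: 2 × 35 = 70 days after 5 August 2011.
August has 31 days — 26 days to the end of August leaves 44.
September has 30 days (14 left).
14 days into October → 14 October 2011.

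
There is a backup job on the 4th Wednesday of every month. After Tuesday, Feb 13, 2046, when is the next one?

Feb 2046 starts on a Thursday; its first Wednesday is the 7th, so the 4th Wednesday is the 28th — Feb 28, 2046.
Feb 28, 2046 is after Feb 13, 2046, so that is the next one.

Feb 28, 2046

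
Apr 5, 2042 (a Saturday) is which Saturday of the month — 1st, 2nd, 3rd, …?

Day 5 falls in week ⌈5/7⌉ of the month.
Days 1–7 hold the 1st Saturday, 8–14 the 2nd, 15–21 the 3rd, 22–28 the 4th, 29–31 the 5th.
5 is in the range for the 1st.

1st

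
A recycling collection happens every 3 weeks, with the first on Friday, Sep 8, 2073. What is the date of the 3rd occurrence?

The 3rd occurrence is 2 intervals after the first: 2 × 21 = 42 days after Sep 8, 2073.
Sep has 30 days — 22 days to the end of Sep leaves 20.
20 days into Oct → Oct 20, 2073.

Oct 20, 2073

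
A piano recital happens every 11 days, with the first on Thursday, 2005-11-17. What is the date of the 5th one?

2005-12-31

The 5th occurrence is 4 intervals after the first: 4 × 11 = 44 days after 2005-11-17.
November has 30 days — 13 days to the end of November leaves 31.
31 days into December → 2005-12-31.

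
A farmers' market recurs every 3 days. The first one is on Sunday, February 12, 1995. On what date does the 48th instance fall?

The 48th occurrence is 47 intervals after the first: 47 × 3 = 141 days after February 12, 1995.
February has 28 days — 16 days to the end of February leaves 125.
March has 31 days (94 left).
April has 30 days (64 left).
May has 31 days (33 left).
June has 30 days (3 left).
3 days into July → July 3, 1995.

July 3, 1995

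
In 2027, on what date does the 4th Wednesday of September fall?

2027-09-22

The first Wednesday of September 2027 is September 1.
The 4th Wednesday is 3 weeks later: 1 + 21 = 22.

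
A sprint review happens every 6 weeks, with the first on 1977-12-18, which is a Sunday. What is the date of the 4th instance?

1978-04-23

The 4th occurrence is 3 intervals after the first: 3 × 42 = 126 days after 1977-12-18.
December has 31 days — 13 days to the end of December leaves 113.
January has 31 days (82 left).
February has 28 days (54 left).
March has 31 days (23 left).
23 days into April → 1978-04-23.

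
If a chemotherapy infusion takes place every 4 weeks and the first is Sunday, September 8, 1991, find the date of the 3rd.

The 3rd occurrence is 2 intervals after the first: 2 × 28 = 56 days after September 8, 1991.
September has 30 days — 22 days to the end of September leaves 34.
October has 31 days (3 left).
3 days into November → November 3, 1991.

November 3, 1991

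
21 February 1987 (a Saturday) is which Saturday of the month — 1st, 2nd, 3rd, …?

Day 21 falls in week ⌈21/7⌉ of the month.
Days 1–7 hold the 1st Saturday, 8–14 the 2nd, 15–21 the 3rd, 22–28 the 4th, 29–31 the 5th.
21 is in the range for the 3rd.

3rd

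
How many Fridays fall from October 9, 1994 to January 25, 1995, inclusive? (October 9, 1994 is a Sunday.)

October 9, 1994 is a Sunday; the first Friday on or after it is October 14, 1994 (5 days later).
From October 14, 1994 to January 25, 1995: 17 + 30 + 31 + 25 = 103 days (rest of October, November, December, January).
103 ÷ 7 = 14 full weeks with remainder 5, so 14 more Fridays after the first → 15.

15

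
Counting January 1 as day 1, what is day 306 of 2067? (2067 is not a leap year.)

January has 31 days (306 − 31 = 275 remain).
February has 28 days (275 − 28 = 247 remain).
March has 31 days (247 − 31 = 216 remain).
April has 30 days (216 − 30 = 186 remain).
May has 31 days (186 − 31 = 155 remain).
June has 30 days (155 − 30 = 125 remain).
July has 31 days (125 − 31 = 94 remain).
August has 31 days (94 − 31 = 63 remain).
September has 30 days (63 − 30 = 33 remain).
October has 31 days (33 − 31 = 2 remain).
2 into November → November 2.

November 2, 2067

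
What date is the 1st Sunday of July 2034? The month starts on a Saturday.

July 2, 2034

July 2034 begins on a Saturday, so the first Sunday is July 2 (1 day later).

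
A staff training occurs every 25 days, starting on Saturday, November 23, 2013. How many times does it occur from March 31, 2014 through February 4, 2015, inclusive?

12

Occurrences land 25·i days after November 23, 2013 for i = 0, 1, 2, …
March 31, 2014 is 128 days after the start; 128 ÷ 25 = 5 remainder 3; since the remainder is 3, round up to i = 6. First occurrence in the window: #7 on April 22, 2014 (6×25 = 150 days in).
February 4, 2015 is 438 days after the start; 438 ÷ 25 = 17 remainder 13. Last occurrence in the window: #18 on January 22, 2015.
Occurrences #7 through #18: 12 in total.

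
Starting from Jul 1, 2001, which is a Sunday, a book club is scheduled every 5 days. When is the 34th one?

Dec 13, 2001

The 34th occurrence is 33 intervals after the first: 33 × 5 = 165 days after Jul 1, 2001.
Jul has 31 days — 30 days to the end of Jul leaves 135.
Aug has 31 days (104 left).
Sep has 30 days (74 left).
Oct has 31 days (43 left).
Nov has 30 days (13 left).
13 days into Dec → Dec 13, 2001.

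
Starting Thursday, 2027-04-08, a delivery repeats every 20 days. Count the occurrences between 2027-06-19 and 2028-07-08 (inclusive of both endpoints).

19

Occurrences land 20·i days after 2027-04-08 for i = 0, 1, 2, …
2027-06-19 is 72 days after the start; 72 ÷ 20 = 3 remainder 12; since the remainder is 12, round up to i = 4. First occurrence in the window: #5 on 2027-06-27 (4×20 = 80 days in).
2028-07-08 is 457 days after the start; 457 ÷ 20 = 22 remainder 17. Last occurrence in the window: #23 on 2028-06-21.
Occurrences #5 through #23: 19 in total.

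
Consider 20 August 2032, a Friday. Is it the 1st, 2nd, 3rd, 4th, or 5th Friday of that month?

Day 20 falls in week ⌈20/7⌉ of the month.
Days 1–7 hold the 1st Friday, 8–14 the 2nd, 15–21 the 3rd, 22–28 the 4th, 29–31 the 5th.
20 is in the range for the 3rd.

3rd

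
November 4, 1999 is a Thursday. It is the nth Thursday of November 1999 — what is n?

Day 4 falls in week ⌈4/7⌉ of the month.
Days 1–7 hold the 1st Thursday, 8–14 the 2nd, 15–21 the 3rd, 22–28 the 4th, 29–31 the 5th.
4 is in the range for the 1st.

1st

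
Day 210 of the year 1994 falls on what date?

January has 31 days (210 − 31 = 179 remain).
February has 28 days (179 − 28 = 151 remain).
March has 31 days (151 − 31 = 120 remain).
April has 30 days (120 − 30 = 90 remain).
May has 31 days (90 − 31 = 59 remain).
June has 30 days (59 − 30 = 29 remain).
29 into July → July 29.

29 July 1994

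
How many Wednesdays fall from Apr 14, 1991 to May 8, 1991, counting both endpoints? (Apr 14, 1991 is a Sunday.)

4

Apr 14, 1991 is a Sunday; the first Wednesday on or after it is Apr 17, 1991 (3 days later).
From Apr 17, 1991 to May 8, 1991: 13 + 8 = 21 days (rest of Apr, May).
21 ÷ 7 = 3 full weeks with remainder 0, so 3 more Wednesdays after the first → 4.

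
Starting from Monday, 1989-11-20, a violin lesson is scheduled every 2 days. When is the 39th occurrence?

The 39th occurrence is 38 intervals after the first: 38 × 2 = 76 days after 1989-11-20.
November has 30 days — 10 days to the end of November leaves 66.
December has 31 days (35 left).
January has 31 days (4 left).
4 days into February → 1990-02-04.

1990-02-04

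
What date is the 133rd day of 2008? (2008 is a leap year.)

January has 31 days (133 − 31 = 102 remain).
February has 29 days (102 − 29 = 73 remain).
March has 31 days (73 − 31 = 42 remain).
April has 30 days (42 − 30 = 12 remain).
12 into May → May 12.

2008-05-12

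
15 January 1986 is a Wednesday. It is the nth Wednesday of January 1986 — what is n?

Day 15 falls in week ⌈15/7⌉ of the month.
Days 1–7 hold the 1st Wednesday, 8–14 the 2nd, 15–21 the 3rd, 22–28 the 4th, 29–31 the 5th.
15 is in the range for the 3rd.

3rd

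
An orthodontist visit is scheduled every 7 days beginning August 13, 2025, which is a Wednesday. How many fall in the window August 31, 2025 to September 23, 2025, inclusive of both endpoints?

Occurrences land 7·i days after August 13, 2025 for i = 0, 1, 2, …
August 31, 2025 is 18 days after the start; 18 ÷ 7 = 2 remainder 4; since the remainder is 4, round up to i = 3. First occurrence in the window: #4 on September 3, 2025 (3×7 = 21 days in).
September 23, 2025 is 41 days after the start; 41 ÷ 7 = 5 remainder 6. Last occurrence in the window: #6 on September 17, 2025.
Occurrences #4 through #6: 3 in total.

3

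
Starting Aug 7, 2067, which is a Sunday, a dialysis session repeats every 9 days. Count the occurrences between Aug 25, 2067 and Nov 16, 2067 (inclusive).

10

Occurrences land 9·i days after Aug 7, 2067 for i = 0, 1, 2, …
Aug 25, 2067 is 18 days after the start; 18 ÷ 9 = 2 remainder 0. First occurrence in the window: #3 on Aug 25, 2067 (2×9 = 18 days in).
Nov 16, 2067 is 101 days after the start; 101 ÷ 9 = 11 remainder 2. Last occurrence in the window: #12 on Nov 14, 2067.
Occurrences #3 through #12: 10 in total.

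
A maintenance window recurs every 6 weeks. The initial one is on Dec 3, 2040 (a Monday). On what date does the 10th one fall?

Dec 16, 2041

The 10th occurrence is 9 intervals after the first: 9 × 42 = 378 days after Dec 3, 2040.
Dec has 31 days — 28 days to the end of Dec leaves 350.
Jan has 31 days (319 left).
Feb has 28 days (291 left).
Mar has 31 days (260 left).
Apr has 30 days (230 left).
May has 31 days (199 left).
Jun has 30 days (169 left).
Jul has 31 days (138 left).
Aug has 31 days (107 left).
Sep has 30 days (77 left).
Oct has 31 days (46 left).
Nov has 30 days (16 left).
16 days into Dec → Dec 16, 2041.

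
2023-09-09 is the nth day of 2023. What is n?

252

Days in months before September: 31 + 28 + 31 + 30 + 31 + 30 + 31 + 31 = 243.
Plus 9 days into September → day 252.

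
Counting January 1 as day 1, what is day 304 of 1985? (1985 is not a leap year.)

January has 31 days (304 − 31 = 273 remain).
February has 28 days (273 − 28 = 245 remain).
March has 31 days (245 − 31 = 214 remain).
April has 30 days (214 − 30 = 184 remain).
May has 31 days (184 − 31 = 153 remain).
June has 30 days (153 − 30 = 123 remain).
July has 31 days (123 − 31 = 92 remain).
August has 31 days (92 − 31 = 61 remain).
September has 30 days (61 − 30 = 31 remain).
31 into October → October 31.

October 31, 1985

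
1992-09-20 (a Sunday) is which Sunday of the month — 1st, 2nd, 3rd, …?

3rd

Day 20 falls in week ⌈20/7⌉ of the month.
Days 1–7 hold the 1st Sunday, 8–14 the 2nd, 15–21 the 3rd, 22–28 the 4th, 29–31 the 5th.
20 is in the range for the 3rd.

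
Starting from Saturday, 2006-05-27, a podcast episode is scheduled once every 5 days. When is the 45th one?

2007-01-02

The 45th occurrence is 44 intervals after the first: 44 × 5 = 220 days after 2006-05-27.
May has 31 days — 4 days to the end of May leaves 216.
June has 30 days (186 left).
July has 31 days (155 left).
August has 31 days (124 left).
September has 30 days (94 left).
October has 31 days (63 left).
November has 30 days (33 left).
December has 31 days (2 left).
2 days into January → 2007-01-02.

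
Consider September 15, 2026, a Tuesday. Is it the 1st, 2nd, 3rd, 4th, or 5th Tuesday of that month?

Day 15 falls in week ⌈15/7⌉ of the month.
Days 1–7 hold the 1st Tuesday, 8–14 the 2nd, 15–21 the 3rd, 22–28 the 4th, 29–31 the 5th.
15 is in the range for the 3rd.

3rd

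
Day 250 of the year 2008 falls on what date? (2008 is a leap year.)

2008-09-06

January has 31 days (250 − 31 = 219 remain).
February has 29 days (219 − 29 = 190 remain).
March has 31 days (190 − 31 = 159 remain).
April has 30 days (159 − 30 = 129 remain).
May has 31 days (129 − 31 = 98 remain).
June has 30 days (98 − 30 = 68 remain).
July has 31 days (68 − 31 = 37 remain).
August has 31 days (37 − 31 = 6 remain).
6 into September → September 6.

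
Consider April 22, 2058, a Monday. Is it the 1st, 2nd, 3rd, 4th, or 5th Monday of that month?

Day 22 falls in week ⌈22/7⌉ of the month.
Days 1–7 hold the 1st Monday, 8–14 the 2nd, 15–21 the 3rd, 22–28 the 4th, 29–31 the 5th.
22 is in the range for the 4th.

4th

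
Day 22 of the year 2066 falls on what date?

22 into January → January 22.

22 January 2066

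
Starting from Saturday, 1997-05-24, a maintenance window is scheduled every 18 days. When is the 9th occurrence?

1997-10-15

The 9th occurrence is 8 intervals after the first: 8 × 18 = 144 days after 1997-05-24.
May has 31 days — 7 days to the end of May leaves 137.
June has 30 days (107 left).
July has 31 days (76 left).
August has 31 days (45 left).
September has 30 days (15 left).
15 days into October → 1997-10-15.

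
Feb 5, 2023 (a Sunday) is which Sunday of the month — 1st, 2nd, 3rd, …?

Day 5 falls in week ⌈5/7⌉ of the month.
Days 1–7 hold the 1st Sunday, 8–14 the 2nd, 15–21 the 3rd, 22–28 the 4th, 29–31 the 5th.
5 is in the range for the 1st.

1st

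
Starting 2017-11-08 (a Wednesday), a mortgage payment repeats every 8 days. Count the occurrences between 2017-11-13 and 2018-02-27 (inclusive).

Occurrences land 8·i days after 2017-11-08 for i = 0, 1, 2, …
2017-11-13 is 5 days after the start; 5 ÷ 8 = 0 remainder 5; since the remainder is 5, round up to i = 1. First occurrence in the window: #2 on 2017-11-16 (1×8 = 8 days in).
2018-02-27 is 111 days after the start; 111 ÷ 8 = 13 remainder 7. Last occurrence in the window: #14 on 2018-02-20.
Occurrences #2 through #14: 13 in total.

13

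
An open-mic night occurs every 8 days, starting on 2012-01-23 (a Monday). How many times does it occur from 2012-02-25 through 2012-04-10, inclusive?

5

Occurrences land 8·i days after 2012-01-23 for i = 0, 1, 2, …
2012-02-25 is 33 days after the start; 33 ÷ 8 = 4 remainder 1; since the remainder is 1, round up to i = 5. First occurrence in the window: #6 on 2012-03-03 (5×8 = 40 days in).
2012-04-10 is 78 days after the start; 78 ÷ 8 = 9 remainder 6. Last occurrence in the window: #10 on 2012-04-04.
Occurrences #6 through #10: 5 in total.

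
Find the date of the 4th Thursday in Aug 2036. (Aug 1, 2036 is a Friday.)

Aug 28, 2036

Aug 2036 begins on a Friday, so the first Thursday is Aug 7 (6 days later).
The 4th Thursday is 3 weeks later: 7 + 21 = 28.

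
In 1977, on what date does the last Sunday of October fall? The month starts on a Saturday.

30 October 1977

October 1977 begins on a Saturday, so the first Sunday is October 2 (1 day later).
October 1977 has 31 days. Adding weeks: 2, 9, 16, 23, 30 — the last one ≤ 31 is the 30th.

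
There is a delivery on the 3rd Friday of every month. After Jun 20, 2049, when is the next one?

Jun 2049 starts on a Tuesday; its first Friday is the 4th, so the 3rd Friday is the 18th — Jun 18, 2049.
That is not after Jun 20, 2049, so look at Jul 2049.
Jul 2049 starts on a Thursday; its first Friday is the 2nd, so the 3rd Friday is the 16th — Jul 16, 2049.

Jul 16, 2049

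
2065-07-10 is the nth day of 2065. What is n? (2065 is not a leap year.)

Days in months before July: 31 + 28 + 31 + 30 + 31 + 30 = 181.
Plus 10 days into July → day 191.

191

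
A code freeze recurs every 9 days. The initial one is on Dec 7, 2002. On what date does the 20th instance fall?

May 27, 2003

The 20th occurrence is 19 intervals after the first: 19 × 9 = 171 days after Dec 7, 2002.
Dec has 31 days — 24 days to the end of Dec leaves 147.
Jan has 31 days (116 left).
Feb has 28 days (88 left).
Mar has 31 days (57 left).
Apr has 30 days (27 left).
27 days into May → May 27, 2003.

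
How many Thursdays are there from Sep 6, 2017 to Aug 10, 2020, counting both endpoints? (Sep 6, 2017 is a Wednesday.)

Sep 6, 2017 is a Wednesday; the first Thursday on or after it is Sep 7, 2017 (1 day later).
From Sep 7, 2017 to Aug 10, 2020: 115 + 365 + 365 + 223 = 1068 days (rest of 2017, 2018, 2019, to Aug 10, 2020 in 2020).
1068 ÷ 7 = 152 full weeks with remainder 4, so 152 more Thursdays after the first → 153.

153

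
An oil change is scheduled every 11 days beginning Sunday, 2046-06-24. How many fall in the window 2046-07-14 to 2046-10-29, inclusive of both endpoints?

Occurrences land 11·i days after 2046-06-24 for i = 0, 1, 2, …
2046-07-14 is 20 days after the start; 20 ÷ 11 = 1 remainder 9; since the remainder is 9, round up to i = 2. First occurrence in the window: #3 on 2046-07-16 (2×11 = 22 days in).
2046-10-29 is 127 days after the start; 127 ÷ 11 = 11 remainder 6. Last occurrence in the window: #12 on 2046-10-23.
Occurrences #3 through #12: 10 in total.

10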